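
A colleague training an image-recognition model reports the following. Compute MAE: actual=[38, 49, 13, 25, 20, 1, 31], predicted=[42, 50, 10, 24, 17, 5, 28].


Absolute errors: |38-42|=4, |49-50|=1, |13-10|=3, |25-24|=1, |20-17|=3, |1-5|=4, |31-28|=3
Sum = 19
MAE = 19/7 = 19/7

19/7


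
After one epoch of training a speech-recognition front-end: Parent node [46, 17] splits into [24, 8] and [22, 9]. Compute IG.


Parent = [46, 17], H_parent = 0.8412
H_left = 0.8113 (n=32), H_right = 0.8691 (n=31)
H_children = (32/63)·0.8113 + (31/63)·0.8691 = 0.8397
IG = 0.8412 - 0.8397 = 0.0015

0.0015


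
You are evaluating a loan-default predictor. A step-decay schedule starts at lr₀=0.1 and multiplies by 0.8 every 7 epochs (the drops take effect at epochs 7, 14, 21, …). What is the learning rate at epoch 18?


n_drops = ⌊18/7⌋ = 2
lr = 0.1·0.8^2 = 0.1·0.64 = 0.064

0.064


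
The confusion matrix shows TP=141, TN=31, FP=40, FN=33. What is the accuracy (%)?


Accuracy = (TP+TN)/(TP+TN+FP+FN)
= (141+31)/(245)
= 172/245 = 70.2%

70.2%


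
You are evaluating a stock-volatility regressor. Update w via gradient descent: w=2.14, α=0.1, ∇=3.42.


w_new = w - α·∇
= 2.14 - 0.1·3.42
= 2.14 - 0.342
= 1.798

1.798


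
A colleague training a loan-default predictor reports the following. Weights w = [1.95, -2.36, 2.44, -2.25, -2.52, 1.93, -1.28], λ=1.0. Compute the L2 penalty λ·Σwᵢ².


‖w‖₂² = (1.95)² + (-2.36)² + (2.44)² + (-2.25)² + (-2.52)² + (1.93)² + (-1.28)²
     = 3.8025 + 5.5696 + 5.9536 + 5.0625 + 6.3504 + 3.7249 + 1.6384
     = 32.1019
λ·‖w‖₂² = 1.0·32.1019 = 32.1019

32.1019


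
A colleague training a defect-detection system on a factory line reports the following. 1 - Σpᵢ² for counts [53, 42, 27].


Probabilities: [53/122, 42/122, 27/122] ≈ [0.4344, 0.3443, 0.2213]
Σpᵢ² = (2809 + 1764 + 729)/122² = 5302/14884
Gini = 1 - Σpᵢ² = 1 - 5302/14884 = 0.6438

0.6438


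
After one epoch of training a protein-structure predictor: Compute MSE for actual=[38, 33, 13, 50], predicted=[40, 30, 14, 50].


Squared errors: (38-40)²=4, (33-30)²=9, (13-14)²=1, (50-50)²=0
Sum = 14
MSE = 14/4 = 7/2

7/2


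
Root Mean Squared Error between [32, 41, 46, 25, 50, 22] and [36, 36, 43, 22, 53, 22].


MSE = 68/6 = 11.3333
RMSE = √(68/6) = 3.3665

3.3665


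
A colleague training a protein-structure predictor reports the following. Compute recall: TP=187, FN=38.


Recall = TP/(TP+FN)
= 187/(187+38)
= 187/225 = 83.11%

83.11%


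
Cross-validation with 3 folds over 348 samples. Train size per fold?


Fold size = 348/3 = 116
Training per fold = 348 - 116 = 232

232


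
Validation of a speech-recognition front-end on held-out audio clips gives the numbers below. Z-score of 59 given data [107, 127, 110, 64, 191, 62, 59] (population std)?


μ = 102.8571, σ = 43.9527
z = (59 - 102.8571)/43.9527 = -0.9978

-0.9978


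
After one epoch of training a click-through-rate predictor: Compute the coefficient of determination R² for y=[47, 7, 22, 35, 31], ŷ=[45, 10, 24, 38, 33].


ȳ = 28.4
SS_res = Σ(y-ŷ)² = 30
SS_tot = Σ(y-ȳ)² = 895.2
R² = 1 - SS_res/SS_tot = 1 - 0.0335 = 0.9665

0.9665


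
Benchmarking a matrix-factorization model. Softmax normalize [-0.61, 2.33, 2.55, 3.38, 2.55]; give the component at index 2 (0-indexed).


Exponentials: e^-0.61=0.5434, e^2.33=10.2779, e^2.55=12.8071, e^3.38=29.3708, e^2.55=12.8071
Sum = 65.8063
Softmax = [0.0083, 0.1562, 0.1946, 0.4463, 0.1946]
p[2] = 12.8071/65.8063 = 0.1946

0.1946


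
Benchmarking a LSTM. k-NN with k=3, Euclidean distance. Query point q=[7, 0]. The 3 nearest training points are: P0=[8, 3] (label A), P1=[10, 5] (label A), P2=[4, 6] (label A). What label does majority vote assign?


d(q,P0) = 3.1623  (label A)
d(q,P1) = 5.831  (label A)
d(q,P2) = 6.7082  (label A)
Votes: A=3, B=0
Majority → A

A


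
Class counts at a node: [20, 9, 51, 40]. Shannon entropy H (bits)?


Probabilities: [20/120, 9/120, 51/120, 40/120] ≈ [0.1667, 0.075, 0.425, 0.3333]
H = -((20/120)·log₂(20/120) + (9/120)·log₂(9/120) + (51/120)·log₂(51/120) + (40/120)·log₂(40/120))
  = 1.7641 bits

1.7641 bits


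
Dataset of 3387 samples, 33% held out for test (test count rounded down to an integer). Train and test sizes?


Test = ⌊3387·33/100⌋ = 1117
Train = 3387 - 1117 = 2270

Train: 2270, Test: 1117


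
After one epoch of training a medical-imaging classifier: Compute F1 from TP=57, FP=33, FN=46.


Precision = 57/90 = 0.6333
Recall = 57/103 = 0.5534
F1 = 2·P·R/(P+R) = 2·TP/(2·TP+FP+FN) = 114/(114+33+46) = 114/193 = 0.5907

0.5907


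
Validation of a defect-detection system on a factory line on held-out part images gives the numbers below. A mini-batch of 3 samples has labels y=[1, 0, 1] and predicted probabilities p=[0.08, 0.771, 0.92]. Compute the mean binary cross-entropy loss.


L[0] = -ln(0.08) = 2.5257
L[1] = -ln(1-0.771) = -ln(0.229) = 1.474
L[2] = -ln(0.92) = 0.0834
mean = (2.5257 + 1.474 + 0.0834)/3 = 1.361

1.361


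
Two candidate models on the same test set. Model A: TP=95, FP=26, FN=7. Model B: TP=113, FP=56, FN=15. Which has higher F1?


Model A: P=95/121=0.7851, R=95/102=0.9314, F1=2PR/(P+R)=2TP/(2TP+FP+FN)=190/223=0.852
Model B: P=113/169=0.6686, R=113/128=0.8828, F1=2PR/(P+R)=2TP/(2TP+FP+FN)=226/297=0.7609
0.852 > 0.7609 → Model A

Model A


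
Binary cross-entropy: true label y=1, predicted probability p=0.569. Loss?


BCE = -[y·ln(p) + (1-y)·ln(1-p)]
= -1·ln(0.569) - 0
= -ln(0.569) = 0.5639

0.5639


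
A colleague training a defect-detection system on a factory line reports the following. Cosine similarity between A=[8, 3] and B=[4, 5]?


A·B = 8·4 + 3·5 = 47
‖A‖ = √73 = 8.544, ‖B‖ = √41 = 6.4031
cos = 47/(√73·√41) = 47/√2993 = 0.8591

0.8591


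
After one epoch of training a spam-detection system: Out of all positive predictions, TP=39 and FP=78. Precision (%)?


Precision = TP/(TP+FP)
= 39/(39+78)
= 39/117 = 33.33%

33.33%


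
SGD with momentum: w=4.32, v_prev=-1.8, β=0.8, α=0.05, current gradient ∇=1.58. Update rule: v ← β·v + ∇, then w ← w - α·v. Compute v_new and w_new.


v_new = 0.8·-1.8 + 1.58 = -1.44 + 1.58 = 0.14
w_new = 4.32 - 0.05·0.14 = 4.32 - 0.007 = 4.313

v_new=0.14, w_new=4.313


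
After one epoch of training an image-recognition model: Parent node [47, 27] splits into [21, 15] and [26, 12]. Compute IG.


Parent = [47, 27], H_parent = 0.9466
H_left = 0.9799 (n=36), H_right = 0.8997 (n=38)
H_children = (36/74)·0.9799 + (38/74)·0.8997 = 0.9387
IG = 0.9466 - 0.9387 = 0.0079

0.0079


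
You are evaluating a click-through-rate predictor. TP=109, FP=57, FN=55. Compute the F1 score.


Precision = 109/166 = 0.6566
Recall = 109/164 = 0.6646
F1 = 2·P·R/(P+R) = 2·TP/(2·TP+FP+FN) = 218/(218+57+55) = 218/330 = 0.6606

0.6606


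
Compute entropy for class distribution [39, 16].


Probabilities: [39/55, 16/55] ≈ [0.7091, 0.2909]
H = -((39/55)·log₂(39/55) + (16/55)·log₂(16/55))
  = 0.8699 bits

0.8699 bits


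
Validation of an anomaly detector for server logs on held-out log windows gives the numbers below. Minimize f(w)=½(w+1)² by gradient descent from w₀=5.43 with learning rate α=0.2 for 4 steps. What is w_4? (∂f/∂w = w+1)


step 1: grad = 5.43+1 = 6.43; w = 5.43 - 0.2·(6.43) = 4.144
step 2: grad = 4.144+1 = 5.144; w = 4.144 - 0.2·(5.144) = 3.1152
step 3: grad = 3.1152+1 = 4.1152; w = 3.1152 - 0.2·(4.1152) = 2.29216
step 4: grad = 2.29216+1 = 3.29216; w = 2.29216 - 0.2·(3.29216) = 1.633728

1.633728


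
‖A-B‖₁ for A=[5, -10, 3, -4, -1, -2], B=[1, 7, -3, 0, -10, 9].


d = |5-1| + |-10-7| + |3+ 3| + |-4-0| + |-1+ 10| + |-2-9|
  = 4 + 17 + 6 + 4 + 9 + 11
  = 51

51


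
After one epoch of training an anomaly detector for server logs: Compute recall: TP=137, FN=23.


Recall = TP/(TP+FN)
= 137/(137+23)
= 137/160 = 85.62%

85.62%


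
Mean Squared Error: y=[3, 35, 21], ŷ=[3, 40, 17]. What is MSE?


Squared errors: (3-3)²=0, (35-40)²=25, (21-17)²=16
Sum = 41
MSE = 41/3 = 41/3

41/3


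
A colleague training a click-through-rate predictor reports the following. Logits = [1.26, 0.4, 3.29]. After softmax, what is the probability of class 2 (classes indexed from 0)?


Exponentials: e^1.26=3.5254, e^0.4=1.4918, e^3.29=26.8429
Sum = 31.8601
Softmax = [0.1107, 0.0468, 0.8425]
p[2] = 26.8429/31.8601 = 0.8425

0.8425


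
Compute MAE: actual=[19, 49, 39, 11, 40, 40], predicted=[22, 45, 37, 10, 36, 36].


Absolute errors: |19-22|=3, |49-45|=4, |39-37|=2, |11-10|=1, |40-36|=4, |40-36|=4
Sum = 18
MAE = 18/6 = 3

3


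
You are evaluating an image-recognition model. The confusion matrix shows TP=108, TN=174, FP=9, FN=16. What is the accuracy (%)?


Accuracy = (TP+TN)/(TP+TN+FP+FN)
= (108+174)/(307)
= 282/307 = 91.86%

91.86%


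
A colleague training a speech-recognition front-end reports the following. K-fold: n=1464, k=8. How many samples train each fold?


Fold size = 1464/8 = 183
Training per fold = 1464 - 183 = 1281

1281


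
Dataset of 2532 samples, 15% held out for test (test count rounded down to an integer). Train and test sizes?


Test = ⌊2532·15/100⌋ = 379
Train = 2532 - 379 = 2153

Train: 2153, Test: 379


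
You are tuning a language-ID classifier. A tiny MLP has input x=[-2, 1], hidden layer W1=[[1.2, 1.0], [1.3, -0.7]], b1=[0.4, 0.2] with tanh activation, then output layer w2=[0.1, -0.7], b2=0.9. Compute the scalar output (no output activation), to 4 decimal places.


z1[0] = (1.2)·(-2) + (1.0)·(1) + 0.4 = -1.0
z1[1] = (1.3)·(-2) + (-0.7)·(1) + 0.2 = -3.1
h = tanh(z1) = [-0.7616, -0.9959]
output = (0.1)·(-0.7616) + (-0.7)·(-0.9959) + 0.9 = 1.521

1.521


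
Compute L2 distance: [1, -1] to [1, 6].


d = √((1-1)² + (-1-6)²)
  = √(0 + 49)
  = √49 = 7.0

7.0


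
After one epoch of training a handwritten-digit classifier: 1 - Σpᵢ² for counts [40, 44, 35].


Probabilities: [40/119, 44/119, 35/119] ≈ [0.3361, 0.3697, 0.2941]
Σpᵢ² = (1600 + 1936 + 1225)/119² = 4761/14161
Gini = 1 - Σpᵢ² = 1 - 4761/14161 = 0.6638

0.6638


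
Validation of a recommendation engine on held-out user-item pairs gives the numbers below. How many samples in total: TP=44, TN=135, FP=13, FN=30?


Total = TP + TN + FP + FN
= 44 + 135 + 13 + 30
= 222
(Predicted positive: 57, predicted negative: 165)

222


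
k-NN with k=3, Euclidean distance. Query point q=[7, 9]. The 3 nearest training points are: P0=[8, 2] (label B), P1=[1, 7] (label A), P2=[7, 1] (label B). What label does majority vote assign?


d(q,P0) = 7.0711  (label B)
d(q,P1) = 6.3246  (label A)
d(q,P2) = 8.0  (label B)
Votes: A=1, B=2
Majority → B

B


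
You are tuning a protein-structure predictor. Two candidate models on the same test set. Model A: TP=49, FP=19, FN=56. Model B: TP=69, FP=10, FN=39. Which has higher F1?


Model A: P=49/68=0.7206, R=49/105=0.4667, F1=2PR/(P+R)=2TP/(2TP+FP+FN)=98/173=0.5665
Model B: P=69/79=0.8734, R=69/108=0.6389, F1=2PR/(P+R)=2TP/(2TP+FP+FN)=138/187=0.738
0.5665 < 0.738 → Model B

Model B


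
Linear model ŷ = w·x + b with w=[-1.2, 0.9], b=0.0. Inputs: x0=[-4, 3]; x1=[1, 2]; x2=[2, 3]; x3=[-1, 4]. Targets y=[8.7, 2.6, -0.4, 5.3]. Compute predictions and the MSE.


ŷ0 = (-1.2)·(-4) + (0.9)·(3) + 0.0 = 7.5
ŷ1 = (-1.2)·(1) + (0.9)·(2) + 0.0 = 0.6
ŷ2 = (-1.2)·(2) + (0.9)·(3) + 0.0 = 0.3
ŷ3 = (-1.2)·(-1) + (0.9)·(4) + 0.0 = 4.8
errors² = [1.44, 4.0, 0.49, 0.25]
MSE = 6.1800/4 = 1.545

1.545


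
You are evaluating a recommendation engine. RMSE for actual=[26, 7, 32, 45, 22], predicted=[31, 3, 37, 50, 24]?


MSE = 95/5 = 19
RMSE = √(95/5) = 4.3589

4.3589


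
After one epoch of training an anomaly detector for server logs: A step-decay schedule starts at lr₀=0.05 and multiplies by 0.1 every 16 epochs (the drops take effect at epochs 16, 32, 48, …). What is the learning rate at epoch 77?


n_drops = ⌊77/16⌋ = 4
lr = 0.05·0.1^4 = 0.05·0.0001 = 0.000005

0.000005


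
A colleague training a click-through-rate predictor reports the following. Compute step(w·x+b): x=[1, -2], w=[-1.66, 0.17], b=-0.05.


z = (1)·(-1.66) + (-2)·(0.17) - 0.05
  = -2.05
step(z) = 0 (z<0)

0


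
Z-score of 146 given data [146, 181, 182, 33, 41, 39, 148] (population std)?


μ = 110, σ = 64.0268
z = (146 - 110)/64.0268 = 0.5623

0.5623


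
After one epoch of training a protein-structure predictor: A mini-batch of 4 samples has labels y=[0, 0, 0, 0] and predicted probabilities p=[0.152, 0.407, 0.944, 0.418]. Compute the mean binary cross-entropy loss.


L[0] = -ln(1-0.152) = -ln(0.848) = 0.1649
L[1] = -ln(1-0.407) = -ln(0.593) = 0.5226
L[2] = -ln(1-0.944) = -ln(0.056) = 2.8824
L[3] = -ln(1-0.418) = -ln(0.582) = 0.5413
mean = (0.1649 + 0.5226 + 2.8824 + 0.5413)/4 = 1.0278

1.0278


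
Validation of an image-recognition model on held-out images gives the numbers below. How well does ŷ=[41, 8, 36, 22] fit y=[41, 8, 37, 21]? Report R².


ȳ = 26.75
SS_res = Σ(y-ŷ)² = 2
SS_tot = Σ(y-ȳ)² = 692.75
R² = 1 - SS_res/SS_tot = 1 - 0.0029 = 0.9971

0.9971


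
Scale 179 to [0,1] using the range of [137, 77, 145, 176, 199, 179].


min=77, max=199
(179-77)/(199-77) = 102/122 = 0.8361

0.8361


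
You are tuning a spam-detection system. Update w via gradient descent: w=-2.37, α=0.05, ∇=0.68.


w_new = w - α·∇
= -2.37 - 0.05·0.68
= -2.37 - 0.034
= -2.404

-2.404


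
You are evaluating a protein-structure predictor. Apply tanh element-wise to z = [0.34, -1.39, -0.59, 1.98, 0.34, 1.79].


tanh(0.34) = 0.3275
tanh(-1.39) = -0.8832
tanh(-0.59) = -0.5299
tanh(1.98) = 0.9626
tanh(0.34) = 0.3275
tanh(1.79) = 0.9458
result = [0.3275, -0.8832, -0.5299, 0.9626, 0.3275, 0.9458]

[0.3275, -0.8832, -0.5299, 0.9626, 0.3275, 0.9458]


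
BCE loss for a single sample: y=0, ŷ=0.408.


BCE = -[y·ln(p) + (1-y)·ln(1-p)]
= -0 - 1·ln(1-0.408)
= -ln(0.592) = 0.5242

0.5242


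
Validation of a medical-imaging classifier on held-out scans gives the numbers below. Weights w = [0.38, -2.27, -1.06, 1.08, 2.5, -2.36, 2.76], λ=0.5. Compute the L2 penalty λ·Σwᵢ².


‖w‖₂² = (0.38)² + (-2.27)² + (-1.06)² + (1.08)² + (2.5)² + (-2.36)² + (2.76)²
     = 0.1444 + 5.1529 + 1.1236 + 1.1664 + 6.25 + 5.5696 + 7.6176
     = 27.0245
λ·‖w‖₂² = 0.5·27.0245 = 13.51225

13.51225


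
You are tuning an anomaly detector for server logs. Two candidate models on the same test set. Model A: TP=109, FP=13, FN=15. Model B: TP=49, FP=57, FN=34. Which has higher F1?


Model A: P=109/122=0.8934, R=109/124=0.879, F1=2PR/(P+R)=2TP/(2TP+FP+FN)=218/246=0.8862
Model B: P=49/106=0.4623, R=49/83=0.5904, F1=2PR/(P+R)=2TP/(2TP+FP+FN)=98/189=0.5185
0.8862 > 0.5185 → Model A

Model A


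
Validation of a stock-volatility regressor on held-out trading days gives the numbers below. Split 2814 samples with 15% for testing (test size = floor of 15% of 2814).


Test = ⌊2814·15/100⌋ = 422
Train = 2814 - 422 = 2392

Train: 2392, Test: 422


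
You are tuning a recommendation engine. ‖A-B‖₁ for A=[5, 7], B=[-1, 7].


d = |5+ 1| + |7-7|
  = 6 + 0
  = 6

6


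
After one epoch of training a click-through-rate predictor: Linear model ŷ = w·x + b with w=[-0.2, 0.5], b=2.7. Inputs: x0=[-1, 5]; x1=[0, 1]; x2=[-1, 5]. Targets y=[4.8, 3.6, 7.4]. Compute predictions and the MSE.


ŷ0 = (-0.2)·(-1) + (0.5)·(5) + 2.7 = 5.4
ŷ1 = (-0.2)·(0) + (0.5)·(1) + 2.7 = 3.2
ŷ2 = (-0.2)·(-1) + (0.5)·(5) + 2.7 = 5.4
errors² = [0.36, 0.16, 4.0]
MSE = 4.5200/3 = 1.5067

1.5067


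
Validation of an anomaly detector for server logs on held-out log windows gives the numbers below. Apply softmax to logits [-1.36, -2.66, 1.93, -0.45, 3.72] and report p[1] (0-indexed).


Exponentials: e^-1.36=0.2567, e^-2.66=0.0699, e^1.93=6.8895, e^-0.45=0.6376, e^3.72=41.2644
Sum = 49.1181
Softmax = [0.0052, 0.0014, 0.1403, 0.013, 0.8401]
p[1] = 0.0699/49.1181 = 0.0014

0.0014


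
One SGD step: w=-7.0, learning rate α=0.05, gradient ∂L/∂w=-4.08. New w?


w_new = w - α·∇
= -7.0 - 0.05·-4.08
= -7.0 + 0.204
= -6.796

-6.796


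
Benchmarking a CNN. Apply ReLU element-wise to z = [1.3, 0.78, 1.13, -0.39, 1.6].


ReLU(1.3) = max(0, 1.3) = 1.3
ReLU(0.78) = max(0, 0.78) = 0.78
ReLU(1.13) = max(0, 1.13) = 1.13
ReLU(-0.39) = max(0, -0.39) = 0.0
ReLU(1.6) = max(0, 1.6) = 1.6
result = [1.3, 0.78, 1.13, 0.0, 1.6]

[1.3, 0.78, 1.13, 0.0, 1.6]


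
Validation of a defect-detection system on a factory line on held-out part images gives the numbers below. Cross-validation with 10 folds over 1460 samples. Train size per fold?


Fold size = 1460/10 = 146
Training per fold = 1460 - 146 = 1314

1314


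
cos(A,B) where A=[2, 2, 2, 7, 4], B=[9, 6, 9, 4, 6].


A·B = 2·9 + 2·6 + 2·9 + 7·4 + 4·6 = 100
‖A‖ = √77 = 8.775, ‖B‖ = √250 = 15.8114
cos = 100/(√77·√250) = 100/√19250 = 0.7207

0.7207


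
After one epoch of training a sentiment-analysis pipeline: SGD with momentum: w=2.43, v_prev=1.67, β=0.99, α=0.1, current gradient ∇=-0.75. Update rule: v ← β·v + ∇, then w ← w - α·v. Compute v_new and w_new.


v_new = 0.99·1.67 - 0.75 = 1.6533 - 0.75 = 0.9033
w_new = 2.43 - 0.1·0.9033 = 2.43 - 0.09033 = 2.33967

v_new=0.9033, w_new=2.33967


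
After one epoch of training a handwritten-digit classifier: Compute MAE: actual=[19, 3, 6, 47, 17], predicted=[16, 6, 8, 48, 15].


Absolute errors: |19-16|=3, |3-6|=3, |6-8|=2, |47-48|=1, |17-15|=2
Sum = 11
MAE = 11/5 = 11/5

11/5


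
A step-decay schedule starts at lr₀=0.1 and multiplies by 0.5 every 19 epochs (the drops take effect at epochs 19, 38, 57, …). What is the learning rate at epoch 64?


n_drops = ⌊64/19⌋ = 3
lr = 0.1·0.5^3 = 0.1·0.125 = 0.0125

0.0125


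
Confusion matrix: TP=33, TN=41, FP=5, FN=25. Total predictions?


Total = TP + TN + FP + FN
= 33 + 41 + 5 + 25
= 104
(Predicted positive: 38, predicted negative: 66)

104


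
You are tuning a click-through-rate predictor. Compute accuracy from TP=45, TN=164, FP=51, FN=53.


Accuracy = (TP+TN)/(TP+TN+FP+FN)
= (45+164)/(313)
= 209/313 = 66.77%

66.77%


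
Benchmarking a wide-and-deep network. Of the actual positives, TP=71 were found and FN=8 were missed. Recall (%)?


Recall = TP/(TP+FN)
= 71/(71+8)
= 71/79 = 89.87%

89.87%


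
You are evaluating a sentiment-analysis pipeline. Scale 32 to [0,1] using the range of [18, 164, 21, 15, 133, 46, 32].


min=15, max=164
(32-15)/(164-15) = 17/149 = 0.1141

0.1141


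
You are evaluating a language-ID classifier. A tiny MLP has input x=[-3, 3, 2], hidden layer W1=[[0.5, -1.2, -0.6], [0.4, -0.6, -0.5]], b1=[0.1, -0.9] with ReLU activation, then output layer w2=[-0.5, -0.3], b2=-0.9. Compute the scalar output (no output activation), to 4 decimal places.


z1[0] = (0.5)·(-3) + (-1.2)·(3) + (-0.6)·(2) + 0.1 = -6.2
z1[1] = (0.4)·(-3) + (-0.6)·(3) + (-0.5)·(2) - 0.9 = -4.9
h = ReLU(z1) = [0.0, 0.0]
output = (-0.5)·(0.0) + (-0.3)·(0.0) - 0.9 = -0.9

-0.9


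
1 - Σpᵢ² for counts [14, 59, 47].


Probabilities: [14/120, 59/120, 47/120] ≈ [0.1167, 0.4917, 0.3917]
Σpᵢ² = (196 + 3481 + 2209)/120² = 5886/14400
Gini = 1 - Σpᵢ² = 1 - 5886/14400 = 0.5913

0.5913


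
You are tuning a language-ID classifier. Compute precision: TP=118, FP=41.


Precision = TP/(TP+FP)
= 118/(118+41)
= 118/159 = 74.21%

74.21%


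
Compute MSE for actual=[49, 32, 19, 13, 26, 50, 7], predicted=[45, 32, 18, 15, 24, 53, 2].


Squared errors: (49-45)²=16, (32-32)²=0, (19-18)²=1, (13-15)²=4, (26-24)²=4, (50-53)²=9, (7-2)²=25
Sum = 59
MSE = 59/7 = 59/7

59/7


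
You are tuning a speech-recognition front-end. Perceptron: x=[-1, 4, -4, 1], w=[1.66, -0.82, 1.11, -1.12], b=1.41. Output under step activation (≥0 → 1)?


z = (-1)·(1.66) + (4)·(-0.82) + (-4)·(1.11) + (1)·(-1.12) + 1.41
  = -9.09
step(z) = 0 (z<0)

0


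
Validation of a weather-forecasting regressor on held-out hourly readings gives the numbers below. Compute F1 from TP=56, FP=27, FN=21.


Precision = 56/83 = 0.6747
Recall = 56/77 = 0.7273
F1 = 2·P·R/(P+R) = 2·TP/(2·TP+FP+FN) = 112/(112+27+21) = 112/160 = 0.7

0.7


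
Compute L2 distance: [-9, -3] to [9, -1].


d = √((-9-9)² + (-3+ 1)²)
  = √(324 + 4)
  = √328 = 18.1108

18.1108


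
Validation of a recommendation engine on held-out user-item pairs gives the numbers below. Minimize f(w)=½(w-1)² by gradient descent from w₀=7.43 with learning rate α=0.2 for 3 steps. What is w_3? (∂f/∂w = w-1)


step 1: grad = 7.43-1 = 6.43; w = 7.43 - 0.2·(6.43) = 6.144
step 2: grad = 6.144-1 = 5.144; w = 6.144 - 0.2·(5.144) = 5.1152
step 3: grad = 5.1152-1 = 4.1152; w = 5.1152 - 0.2·(4.1152) = 4.29216

4.29216


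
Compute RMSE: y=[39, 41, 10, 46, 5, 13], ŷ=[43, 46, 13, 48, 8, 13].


MSE = 63/6 = 10.5
RMSE = √(63/6) = 3.2404

3.2404


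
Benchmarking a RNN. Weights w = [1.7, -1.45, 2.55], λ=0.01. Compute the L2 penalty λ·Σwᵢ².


‖w‖₂² = (1.7)² + (-1.45)² + (2.55)²
     = 2.89 + 2.1025 + 6.5025
     = 11.495
λ·‖w‖₂² = 0.01·11.495 = 0.11495

0.11495


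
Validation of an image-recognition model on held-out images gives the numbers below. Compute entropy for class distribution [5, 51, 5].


Probabilities: [5/61, 51/61, 5/61] ≈ [0.082, 0.8361, 0.082]
H = -((5/61)·log₂(5/61) + (51/61)·log₂(51/61) + (5/61)·log₂(5/61))
  = 0.8076 bits

0.8076 bits


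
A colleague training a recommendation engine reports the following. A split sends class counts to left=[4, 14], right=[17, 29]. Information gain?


Parent = [21, 43], H_parent = 0.913
H_left = 0.7642 (n=18), H_right = 0.9503 (n=46)
H_children = (18/64)·0.7642 + (46/64)·0.9503 = 0.898
IG = 0.913 - 0.898 = 0.015

0.015


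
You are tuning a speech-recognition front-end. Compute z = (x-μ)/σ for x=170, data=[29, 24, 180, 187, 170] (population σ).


μ = 118, σ = 74.9213
z = (170 - 118)/74.9213 = 0.6941

0.6941


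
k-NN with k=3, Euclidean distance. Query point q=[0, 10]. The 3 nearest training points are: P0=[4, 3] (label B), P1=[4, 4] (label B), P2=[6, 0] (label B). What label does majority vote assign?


d(q,P0) = 8.0623  (label B)
d(q,P1) = 7.2111  (label B)
d(q,P2) = 11.6619  (label B)
Votes: A=0, B=3
Majority → B

B


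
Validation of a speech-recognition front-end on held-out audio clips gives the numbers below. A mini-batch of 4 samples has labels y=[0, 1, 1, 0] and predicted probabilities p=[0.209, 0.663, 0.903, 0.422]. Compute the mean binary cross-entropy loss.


L[0] = -ln(1-0.209) = -ln(0.791) = 0.2345
L[1] = -ln(0.663) = 0.411
L[2] = -ln(0.903) = 0.102
L[3] = -ln(1-0.422) = -ln(0.578) = 0.5482
mean = (0.2345 + 0.411 + 0.102 + 0.5482)/4 = 0.3239

0.3239


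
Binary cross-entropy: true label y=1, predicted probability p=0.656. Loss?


BCE = -[y·ln(p) + (1-y)·ln(1-p)]
= -1·ln(0.656) - 0
= -ln(0.656) = 0.4216

0.4216


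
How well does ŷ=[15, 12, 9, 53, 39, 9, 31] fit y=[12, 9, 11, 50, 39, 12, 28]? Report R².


ȳ = 23
SS_res = Σ(y-ŷ)² = 49
SS_tot = Σ(y-ȳ)² = 1592
R² = 1 - SS_res/SS_tot = 1 - 0.0308 = 0.9692

0.9692


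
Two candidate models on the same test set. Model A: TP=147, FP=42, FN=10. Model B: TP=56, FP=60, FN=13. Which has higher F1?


Model A: P=147/189=0.7778, R=147/157=0.9363, F1=2PR/(P+R)=2TP/(2TP+FP+FN)=294/346=0.8497
Model B: P=56/116=0.4828, R=56/69=0.8116, F1=2PR/(P+R)=2TP/(2TP+FP+FN)=112/185=0.6054
0.8497 > 0.6054 → Model A

Model A


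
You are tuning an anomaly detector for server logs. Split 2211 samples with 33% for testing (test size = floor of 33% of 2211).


Test = ⌊2211·33/100⌋ = 729
Train = 2211 - 729 = 1482

Train: 1482, Test: 729


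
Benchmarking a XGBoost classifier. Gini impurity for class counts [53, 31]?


Probabilities: [53/84, 31/84] ≈ [0.631, 0.369]
Σpᵢ² = (2809 + 961)/84² = 3770/7056
Gini = 1 - Σpᵢ² = 1 - 3770/7056 = 0.4657

0.4657


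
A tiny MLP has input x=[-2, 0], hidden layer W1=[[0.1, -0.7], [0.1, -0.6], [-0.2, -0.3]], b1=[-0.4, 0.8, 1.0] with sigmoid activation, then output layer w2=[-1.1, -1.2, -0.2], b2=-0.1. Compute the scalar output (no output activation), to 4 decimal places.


z1[0] = (0.1)·(-2) + (-0.7)·(0) - 0.4 = -0.6
z1[1] = (0.1)·(-2) + (-0.6)·(0) + 0.8 = 0.6
z1[2] = (-0.2)·(-2) + (-0.3)·(0) + 1.0 = 1.4
h = sigmoid(z1) = [0.3543, 0.6457, 0.8022]
output = (-1.1)·(0.3543) + (-1.2)·(0.6457) + (-0.2)·(0.8022) - 0.1 = -1.425

-1.425


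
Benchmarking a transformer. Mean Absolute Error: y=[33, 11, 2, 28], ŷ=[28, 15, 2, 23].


Absolute errors: |33-28|=5, |11-15|=4, |2-2|=0, |28-23|=5
Sum = 14
MAE = 14/4 = 7/2

7/2


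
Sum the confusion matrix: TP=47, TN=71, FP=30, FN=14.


Total = TP + TN + FP + FN
= 47 + 71 + 30 + 14
= 162
(Predicted positive: 77, predicted negative: 85)

162


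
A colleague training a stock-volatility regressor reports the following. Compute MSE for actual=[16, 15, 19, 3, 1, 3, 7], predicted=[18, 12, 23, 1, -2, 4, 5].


Squared errors: (16-18)²=4, (15-12)²=9, (19-23)²=16, (3-1)²=4, (1+ 2)²=9, (3-4)²=1, (7-5)²=4
Sum = 47
MSE = 47/7 = 47/7

47/7


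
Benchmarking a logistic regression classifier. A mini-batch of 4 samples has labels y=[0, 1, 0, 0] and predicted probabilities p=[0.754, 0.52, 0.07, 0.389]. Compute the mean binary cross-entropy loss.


L[0] = -ln(1-0.754) = -ln(0.246) = 1.4024
L[1] = -ln(0.52) = 0.6539
L[2] = -ln(1-0.07) = -ln(0.93) = 0.0726
L[3] = -ln(1-0.389) = -ln(0.611) = 0.4927
mean = (1.4024 + 0.6539 + 0.0726 + 0.4927)/4 = 0.6554

0.6554


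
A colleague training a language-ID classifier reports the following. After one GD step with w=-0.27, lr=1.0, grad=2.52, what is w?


w_new = w - α·∇
= -0.27 - 1.0·2.52
= -0.27 - 2.52
= -2.79

-2.79


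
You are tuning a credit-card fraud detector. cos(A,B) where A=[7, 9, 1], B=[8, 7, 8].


A·B = 7·8 + 9·7 + 1·8 = 127
‖A‖ = √131 = 11.4455, ‖B‖ = √177 = 13.3041
cos = 127/(√131·√177) = 127/√23187 = 0.834

0.834


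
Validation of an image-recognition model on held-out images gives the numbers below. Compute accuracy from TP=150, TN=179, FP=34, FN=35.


Accuracy = (TP+TN)/(TP+TN+FP+FN)
= (150+179)/(398)
= 329/398 = 82.66%

82.66%


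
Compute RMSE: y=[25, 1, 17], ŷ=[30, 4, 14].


MSE = 43/3 = 14.3333
RMSE = √(43/3) = 3.7859

3.7859


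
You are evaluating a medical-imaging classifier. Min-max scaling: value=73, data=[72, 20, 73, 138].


min=20, max=138
(73-20)/(138-20) = 53/118 = 0.4492

0.4492


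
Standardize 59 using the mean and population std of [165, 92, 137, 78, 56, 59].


μ = 97.8333, σ = 40.2716
z = (59 - 97.8333)/40.2716 = -0.9643

-0.9643


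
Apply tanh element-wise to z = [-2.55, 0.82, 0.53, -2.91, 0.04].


tanh(-2.55) = -0.9879
tanh(0.82) = 0.6751
tanh(0.53) = 0.4854
tanh(-2.91) = -0.9941
tanh(0.04) = 0.04
result = [-0.9879, 0.6751, 0.4854, -0.9941, 0.04]

[-0.9879, 0.6751, 0.4854, -0.9941, 0.04]


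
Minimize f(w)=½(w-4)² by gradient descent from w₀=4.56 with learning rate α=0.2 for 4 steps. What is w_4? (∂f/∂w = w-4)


step 1: grad = 4.56-4 = 0.56; w = 4.56 - 0.2·(0.56) = 4.448
step 2: grad = 4.448-4 = 0.448; w = 4.448 - 0.2·(0.448) = 4.3584
step 3: grad = 4.3584-4 = 0.3584; w = 4.3584 - 0.2·(0.3584) = 4.28672
step 4: grad = 4.28672-4 = 0.28672; w = 4.28672 - 0.2·(0.28672) = 4.229376

4.229376


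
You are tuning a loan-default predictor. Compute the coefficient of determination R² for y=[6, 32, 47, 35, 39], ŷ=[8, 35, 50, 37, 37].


ȳ = 31.8
SS_res = Σ(y-ŷ)² = 30
SS_tot = Σ(y-ȳ)² = 958.8
R² = 1 - SS_res/SS_tot = 1 - 0.0313 = 0.9687

0.9687


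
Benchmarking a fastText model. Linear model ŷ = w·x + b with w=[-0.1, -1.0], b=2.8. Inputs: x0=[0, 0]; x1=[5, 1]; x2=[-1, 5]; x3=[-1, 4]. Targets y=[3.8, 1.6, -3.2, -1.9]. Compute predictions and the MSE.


ŷ0 = (-0.1)·(0) + (-1.0)·(0) + 2.8 = 2.8
ŷ1 = (-0.1)·(5) + (-1.0)·(1) + 2.8 = 1.3
ŷ2 = (-0.1)·(-1) + (-1.0)·(5) + 2.8 = -2.1
ŷ3 = (-0.1)·(-1) + (-1.0)·(4) + 2.8 = -1.1
errors² = [1.0, 0.09, 1.21, 0.64]
MSE = 2.9400/4 = 0.735

0.735


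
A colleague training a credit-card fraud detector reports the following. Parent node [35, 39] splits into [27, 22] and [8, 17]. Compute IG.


Parent = [35, 39], H_parent = 0.9979
H_left = 0.9925 (n=49), H_right = 0.9044 (n=25)
H_children = (49/74)·0.9925 + (25/74)·0.9044 = 0.9627
IG = 0.9979 - 0.9627 = 0.0352

0.0352


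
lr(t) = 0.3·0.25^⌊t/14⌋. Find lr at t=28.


n_drops = ⌊28/14⌋ = 2
lr = 0.3·0.25^2 = 0.3·0.0625 = 0.01875

0.01875


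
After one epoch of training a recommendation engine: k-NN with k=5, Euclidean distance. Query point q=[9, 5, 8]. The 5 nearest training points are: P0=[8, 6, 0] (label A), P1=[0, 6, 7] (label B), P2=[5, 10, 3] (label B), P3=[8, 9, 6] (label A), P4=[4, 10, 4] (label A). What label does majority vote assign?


d(q,P0) = 8.124  (label A)
d(q,P1) = 9.1104  (label B)
d(q,P2) = 8.124  (label B)
d(q,P3) = 4.5826  (label A)
d(q,P4) = 8.124  (label A)
Votes: A=3, B=2
Majority → A

A


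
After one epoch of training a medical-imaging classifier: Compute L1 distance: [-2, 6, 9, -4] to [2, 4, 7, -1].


d = |-2-2| + |6-4| + |9-7| + |-4+ 1|
  = 4 + 2 + 2 + 3
  = 11

11


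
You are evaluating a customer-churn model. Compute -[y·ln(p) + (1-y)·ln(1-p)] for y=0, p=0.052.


BCE = -[y·ln(p) + (1-y)·ln(1-p)]
= -0 - 1·ln(1-0.052)
= -ln(0.948) = 0.0534

0.0534


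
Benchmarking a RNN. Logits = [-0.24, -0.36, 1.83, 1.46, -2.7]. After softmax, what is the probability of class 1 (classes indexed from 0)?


Exponentials: e^-0.24=0.7866, e^-0.36=0.6977, e^1.83=6.2339, e^1.46=4.306, e^-2.7=0.0672
Sum = 12.0914
Softmax = [0.0651, 0.0577, 0.5156, 0.3561, 0.0056]
p[1] = 0.6977/12.0914 = 0.0577

0.0577


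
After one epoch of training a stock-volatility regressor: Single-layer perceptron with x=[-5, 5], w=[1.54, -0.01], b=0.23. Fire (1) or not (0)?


z = (-5)·(1.54) + (5)·(-0.01) + 0.23
  = -7.52
step(z) = 0 (z<0)

0


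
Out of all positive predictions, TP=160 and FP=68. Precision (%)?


Precision = TP/(TP+FP)
= 160/(160+68)
= 160/228 = 70.18%

70.18%


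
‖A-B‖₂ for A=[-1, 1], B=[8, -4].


d = √((-1-8)² + (1+ 4)²)
  = √(81 + 25)
  = √106 = 10.2956

10.2956


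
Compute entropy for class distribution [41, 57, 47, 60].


Probabilities: [41/205, 57/205, 47/205, 60/205] ≈ [0.2, 0.278, 0.2293, 0.2927]
H = -((41/205)·log₂(41/205) + (57/205)·log₂(57/205) + (47/205)·log₂(47/205) + (60/205)·log₂(60/205))
  = 1.9838 bits

1.9838 bits


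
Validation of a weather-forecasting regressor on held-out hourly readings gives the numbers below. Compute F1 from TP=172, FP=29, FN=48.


Precision = 172/201 = 0.8557
Recall = 172/220 = 0.7818
F1 = 2·P·R/(P+R) = 2·TP/(2·TP+FP+FN) = 344/(344+29+48) = 344/421 = 0.8171

0.8171


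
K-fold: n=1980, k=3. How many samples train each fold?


Fold size = 1980/3 = 660
Training per fold = 1980 - 660 = 1320

1320


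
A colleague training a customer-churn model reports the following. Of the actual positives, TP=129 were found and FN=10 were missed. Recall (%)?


Recall = TP/(TP+FN)
= 129/(129+10)
= 129/139 = 92.81%

92.81%


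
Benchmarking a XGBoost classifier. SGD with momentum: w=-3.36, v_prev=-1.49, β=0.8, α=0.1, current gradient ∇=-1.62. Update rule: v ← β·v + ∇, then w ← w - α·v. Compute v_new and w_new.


v_new = 0.8·-1.49 - 1.62 = -1.192 - 1.62 = -2.812
w_new = -3.36 - 0.1·-2.812 = -3.36 + 0.2812 = -3.0788

v_new=-2.812, w_new=-3.0788


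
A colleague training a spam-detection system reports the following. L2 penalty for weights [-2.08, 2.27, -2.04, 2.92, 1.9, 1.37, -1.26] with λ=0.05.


‖w‖₂² = (-2.08)² + (2.27)² + (-2.04)² + (2.92)² + (1.9)² + (1.37)² + (-1.26)²
     = 4.3264 + 5.1529 + 4.1616 + 8.5264 + 3.61 + 1.8769 + 1.5876
     = 29.2418
λ·‖w‖₂² = 0.05·29.2418 = 1.46209

1.46209


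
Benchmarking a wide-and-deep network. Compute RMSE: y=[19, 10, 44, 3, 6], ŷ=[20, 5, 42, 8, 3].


MSE = 64/5 = 12.8
RMSE = √(64/5) = 3.5777

3.5777


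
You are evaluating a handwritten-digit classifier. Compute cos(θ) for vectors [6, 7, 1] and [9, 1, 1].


A·B = 6·9 + 7·1 + 1·1 = 62
‖A‖ = √86 = 9.2736, ‖B‖ = √83 = 9.1104
cos = 62/(√86·√83) = 62/√7138 = 0.7338

0.7338


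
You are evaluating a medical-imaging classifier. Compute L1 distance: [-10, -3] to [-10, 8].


d = |-10+ 10| + |-3-8|
  = 0 + 11
  = 11

11


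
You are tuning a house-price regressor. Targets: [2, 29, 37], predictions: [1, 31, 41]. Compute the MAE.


Absolute errors: |2-1|=1, |29-31|=2, |37-41|=4
Sum = 7
MAE = 7/3 = 7/3

7/3


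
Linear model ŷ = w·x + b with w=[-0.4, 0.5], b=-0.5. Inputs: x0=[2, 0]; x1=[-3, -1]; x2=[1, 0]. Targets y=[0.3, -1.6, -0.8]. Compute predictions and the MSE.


ŷ0 = (-0.4)·(2) + (0.5)·(0) - 0.5 = -1.3
ŷ1 = (-0.4)·(-3) + (0.5)·(-1) - 0.5 = 0.2
ŷ2 = (-0.4)·(1) + (0.5)·(0) - 0.5 = -0.9
errors² = [2.56, 3.24, 0.01]
MSE = 5.8100/3 = 1.9367

1.9367


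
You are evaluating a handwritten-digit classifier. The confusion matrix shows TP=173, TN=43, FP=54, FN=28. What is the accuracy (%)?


Accuracy = (TP+TN)/(TP+TN+FP+FN)
= (173+43)/(298)
= 216/298 = 72.48%

72.48%


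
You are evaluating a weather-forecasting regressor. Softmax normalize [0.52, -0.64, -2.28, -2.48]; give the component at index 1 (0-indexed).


Exponentials: e^0.52=1.682, e^-0.64=0.5273, e^-2.28=0.1023, e^-2.48=0.0837
Sum = 2.3953
Softmax = [0.7022, 0.2201, 0.0427, 0.035]
p[1] = 0.5273/2.3953 = 0.2201

0.2201


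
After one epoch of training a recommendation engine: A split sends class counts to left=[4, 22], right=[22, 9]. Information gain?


Parent = [26, 31], H_parent = 0.9944
H_left = 0.6194 (n=26), H_right = 0.8691 (n=31)
H_children = (26/57)·0.6194 + (31/57)·0.8691 = 0.7552
IG = 0.9944 - 0.7552 = 0.2392

0.2392


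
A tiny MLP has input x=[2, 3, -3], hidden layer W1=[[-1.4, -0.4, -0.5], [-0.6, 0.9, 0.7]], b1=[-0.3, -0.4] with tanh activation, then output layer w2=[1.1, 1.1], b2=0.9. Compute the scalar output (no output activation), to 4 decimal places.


z1[0] = (-1.4)·(2) + (-0.4)·(3) + (-0.5)·(-3) - 0.3 = -2.8
z1[1] = (-0.6)·(2) + (0.9)·(3) + (0.7)·(-3) - 0.4 = -1.0
h = tanh(z1) = [-0.9926, -0.7616]
output = (1.1)·(-0.9926) + (1.1)·(-0.7616) + 0.9 = -1.0296

-1.0296


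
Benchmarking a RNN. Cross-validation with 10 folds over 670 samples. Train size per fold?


Fold size = 670/10 = 67
Training per fold = 670 - 67 = 603

603


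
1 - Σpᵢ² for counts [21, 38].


Probabilities: [21/59, 38/59] ≈ [0.3559, 0.6441]
Σpᵢ² = (441 + 1444)/59² = 1885/3481
Gini = 1 - Σpᵢ² = 1 - 1885/3481 = 0.4585

0.4585


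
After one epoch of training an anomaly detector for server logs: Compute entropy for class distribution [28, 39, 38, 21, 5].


Probabilities: [28/131, 39/131, 38/131, 21/131, 5/131] ≈ [0.2137, 0.2977, 0.2901, 0.1603, 0.0382]
H = -((28/131)·log₂(28/131) + (39/131)·log₂(39/131) + (38/131)·log₂(38/131) + (21/131)·log₂(21/131) + (5/131)·log₂(5/131))
  = 2.1173 bits

2.1173 bits


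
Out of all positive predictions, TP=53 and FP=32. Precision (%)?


Precision = TP/(TP+FP)
= 53/(53+32)
= 53/85 = 62.35%

62.35%


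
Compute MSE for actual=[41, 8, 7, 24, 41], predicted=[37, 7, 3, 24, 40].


Squared errors: (41-37)²=16, (8-7)²=1, (7-3)²=16, (24-24)²=0, (41-40)²=1
Sum = 34
MSE = 34/5 = 34/5

34/5


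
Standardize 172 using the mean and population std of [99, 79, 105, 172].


μ = 113.75, σ = 34.9812
z = (172 - 113.75)/34.9812 = 1.6652

1.6652


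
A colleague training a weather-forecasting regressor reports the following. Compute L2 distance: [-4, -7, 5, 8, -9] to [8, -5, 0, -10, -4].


d = √((-4-8)² + (-7+ 5)² + (5-0)² + (8+ 10)² + (-9+ 4)²)
  = √(144 + 4 + 25 + 324 + 25)
  = √522 = 22.8473

22.8473


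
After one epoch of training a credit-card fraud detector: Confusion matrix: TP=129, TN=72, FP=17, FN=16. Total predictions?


Total = TP + TN + FP + FN
= 129 + 72 + 17 + 16
= 234
(Predicted positive: 146, predicted negative: 88)

234


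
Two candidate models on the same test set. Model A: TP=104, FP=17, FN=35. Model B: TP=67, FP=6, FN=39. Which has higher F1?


Model A: P=104/121=0.8595, R=104/139=0.7482, F1=2PR/(P+R)=2TP/(2TP+FP+FN)=208/260=0.8
Model B: P=67/73=0.9178, R=67/106=0.6321, F1=2PR/(P+R)=2TP/(2TP+FP+FN)=134/179=0.7486
0.8 > 0.7486 → Model A

Model A


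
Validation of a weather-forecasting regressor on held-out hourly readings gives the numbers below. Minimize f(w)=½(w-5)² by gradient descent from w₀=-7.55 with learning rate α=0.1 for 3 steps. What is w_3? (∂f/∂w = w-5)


step 1: grad = -7.55-5 = -12.55; w = -7.55 - 0.1·(-12.55) = -6.295
step 2: grad = -6.295-5 = -11.295; w = -6.295 - 0.1·(-11.295) = -5.1655
step 3: grad = -5.1655-5 = -10.1655; w = -5.1655 - 0.1·(-10.1655) = -4.14895

-4.14895


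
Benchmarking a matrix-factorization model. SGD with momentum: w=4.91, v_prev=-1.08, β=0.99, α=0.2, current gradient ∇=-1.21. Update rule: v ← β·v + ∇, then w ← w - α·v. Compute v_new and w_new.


v_new = 0.99·-1.08 - 1.21 = -1.0692 - 1.21 = -2.2792
w_new = 4.91 - 0.2·-2.2792 = 4.91 + 0.45584 = 5.36584

v_new=-2.2792, w_new=5.36584


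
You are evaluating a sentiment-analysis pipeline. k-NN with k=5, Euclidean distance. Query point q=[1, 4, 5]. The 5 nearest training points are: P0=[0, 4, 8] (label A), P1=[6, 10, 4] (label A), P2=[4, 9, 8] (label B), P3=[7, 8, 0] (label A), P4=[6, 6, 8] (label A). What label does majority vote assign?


d(q,P0) = 3.1623  (label A)
d(q,P1) = 7.874  (label A)
d(q,P2) = 6.5574  (label B)
d(q,P3) = 8.775  (label A)
d(q,P4) = 6.1644  (label A)
Votes: A=4, B=1
Majority → A

A


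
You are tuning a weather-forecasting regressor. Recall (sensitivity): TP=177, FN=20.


Recall = TP/(TP+FN)
= 177/(177+20)
= 177/197 = 89.85%

89.85%


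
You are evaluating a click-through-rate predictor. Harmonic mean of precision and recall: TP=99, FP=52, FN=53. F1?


Precision = 99/151 = 0.6556
Recall = 99/152 = 0.6513
F1 = 2·P·R/(P+R) = 2·TP/(2·TP+FP+FN) = 198/(198+52+53) = 198/303 = 0.6535

0.6535


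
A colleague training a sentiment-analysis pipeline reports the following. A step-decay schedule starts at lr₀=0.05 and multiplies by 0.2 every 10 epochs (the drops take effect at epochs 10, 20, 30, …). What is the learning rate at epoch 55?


n_drops = ⌊55/10⌋ = 5
lr = 0.05·0.2^5 = 0.05·0.00032 = 0.000016

0.000016


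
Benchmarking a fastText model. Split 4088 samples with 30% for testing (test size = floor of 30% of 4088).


Test = ⌊4088·30/100⌋ = 1226
Train = 4088 - 1226 = 2862

Train: 2862, Test: 1226


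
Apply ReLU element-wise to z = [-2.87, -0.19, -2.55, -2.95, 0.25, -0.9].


ReLU(-2.87) = max(0, -2.87) = 0.0
ReLU(-0.19) = max(0, -0.19) = 0.0
ReLU(-2.55) = max(0, -2.55) = 0.0
ReLU(-2.95) = max(0, -2.95) = 0.0
ReLU(0.25) = max(0, 0.25) = 0.25
ReLU(-0.9) = max(0, -0.9) = 0.0
result = [0.0, 0.0, 0.0, 0.0, 0.25, 0.0]

[0.0, 0.0, 0.0, 0.0, 0.25, 0.0]


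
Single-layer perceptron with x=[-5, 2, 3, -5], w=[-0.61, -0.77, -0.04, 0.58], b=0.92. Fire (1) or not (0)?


z = (-5)·(-0.61) + (2)·(-0.77) + (3)·(-0.04) + (-5)·(0.58) + 0.92
  = -0.59
step(z) = 0 (z<0)

0


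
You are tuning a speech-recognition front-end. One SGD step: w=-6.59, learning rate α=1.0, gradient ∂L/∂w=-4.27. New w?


w_new = w - α·∇
= -6.59 - 1.0·-4.27
= -6.59 + 4.27
= -2.32

-2.32
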